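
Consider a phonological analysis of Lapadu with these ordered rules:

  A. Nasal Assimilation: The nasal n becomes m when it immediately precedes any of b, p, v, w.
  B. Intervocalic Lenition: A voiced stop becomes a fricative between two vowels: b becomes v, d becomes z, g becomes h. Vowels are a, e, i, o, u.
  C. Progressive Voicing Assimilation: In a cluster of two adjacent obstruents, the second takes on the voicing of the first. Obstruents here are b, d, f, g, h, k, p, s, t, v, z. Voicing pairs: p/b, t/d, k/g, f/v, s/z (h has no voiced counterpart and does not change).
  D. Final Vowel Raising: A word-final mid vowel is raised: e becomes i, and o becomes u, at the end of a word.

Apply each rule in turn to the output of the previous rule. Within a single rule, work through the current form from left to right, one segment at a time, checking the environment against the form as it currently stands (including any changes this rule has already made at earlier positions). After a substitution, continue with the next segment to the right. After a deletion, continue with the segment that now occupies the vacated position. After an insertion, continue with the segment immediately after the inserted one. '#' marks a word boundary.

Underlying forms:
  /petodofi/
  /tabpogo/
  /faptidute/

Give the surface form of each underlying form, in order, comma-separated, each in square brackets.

[petozofi], [tabbohu], [faptizuti]

/petodofi/:
  A Nasal Assimilation: no change — [petodofi]
  B Intervocalic Lenition: [petodofi] → [petozofi]
  C Progressive Voicing Assimilation: no change — [petozofi]
  D Final Vowel Raising: no change — [petozofi]
/tabpogo/:
  A Nasal Assimilation: no change — [tabpogo]
  B Intervocalic Lenition: [tabpogo] → [tabpoho]
  C Progressive Voicing Assimilation: [tabpoho] → [tabboho]
  D Final Vowel Raising: [tabboho] → [tabbohu]
/faptidute/:
  A Nasal Assimilation: no change — [faptidute]
  B Intervocalic Lenition: [faptidute] → [faptizute]
  C Progressive Voicing Assimilation: no change — [faptizute]
  D Final Vowel Raising: [faptizute] → [faptizuti]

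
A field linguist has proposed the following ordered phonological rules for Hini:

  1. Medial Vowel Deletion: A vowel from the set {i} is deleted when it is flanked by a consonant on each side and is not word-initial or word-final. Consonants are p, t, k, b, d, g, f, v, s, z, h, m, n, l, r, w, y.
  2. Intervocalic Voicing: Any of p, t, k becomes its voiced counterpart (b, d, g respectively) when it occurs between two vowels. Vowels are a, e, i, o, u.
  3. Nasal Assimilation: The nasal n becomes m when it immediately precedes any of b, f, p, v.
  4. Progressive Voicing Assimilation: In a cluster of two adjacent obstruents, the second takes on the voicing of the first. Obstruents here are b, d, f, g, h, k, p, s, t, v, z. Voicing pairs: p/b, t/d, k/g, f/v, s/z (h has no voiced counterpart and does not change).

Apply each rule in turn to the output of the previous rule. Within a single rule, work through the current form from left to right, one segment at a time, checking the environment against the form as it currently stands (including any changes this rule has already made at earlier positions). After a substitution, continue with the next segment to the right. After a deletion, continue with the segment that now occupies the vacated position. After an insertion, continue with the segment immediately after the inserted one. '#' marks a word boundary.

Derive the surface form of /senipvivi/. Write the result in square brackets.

1 Medial Vowel Deletion: [senipvivi] → [senpvvi]
2 Intervocalic Voicing: no change — [senpvvi]
3 Nasal Assimilation: [senpvvi] → [sempvvi]
4 Progressive Voicing Assimilation: [sempvvi] → [sempffi]

[sempffi]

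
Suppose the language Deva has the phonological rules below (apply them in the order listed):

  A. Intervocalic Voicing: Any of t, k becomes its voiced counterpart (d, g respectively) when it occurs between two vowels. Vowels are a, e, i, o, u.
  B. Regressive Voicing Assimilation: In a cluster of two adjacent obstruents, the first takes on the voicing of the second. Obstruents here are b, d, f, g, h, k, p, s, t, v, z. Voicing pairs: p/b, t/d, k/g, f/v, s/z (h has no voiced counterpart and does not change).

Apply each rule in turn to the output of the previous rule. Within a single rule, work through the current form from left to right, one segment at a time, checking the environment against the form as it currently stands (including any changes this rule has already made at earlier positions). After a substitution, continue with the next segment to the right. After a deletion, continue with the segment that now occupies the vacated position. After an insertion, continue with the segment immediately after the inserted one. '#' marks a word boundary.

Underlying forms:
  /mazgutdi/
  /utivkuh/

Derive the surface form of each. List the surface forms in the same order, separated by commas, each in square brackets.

/mazgutdi/:
  A Intervocalic Voicing: no change — [mazgutdi]
  B Regressive Voicing Assimilation: [mazgutdi] → [mazguddi]
/utivkuh/:
  A Intervocalic Voicing: [utivkuh] → [udivkuh]
  B Regressive Voicing Assimilation: [udivkuh] → [udifkuh]

[mazguddi], [udifkuh]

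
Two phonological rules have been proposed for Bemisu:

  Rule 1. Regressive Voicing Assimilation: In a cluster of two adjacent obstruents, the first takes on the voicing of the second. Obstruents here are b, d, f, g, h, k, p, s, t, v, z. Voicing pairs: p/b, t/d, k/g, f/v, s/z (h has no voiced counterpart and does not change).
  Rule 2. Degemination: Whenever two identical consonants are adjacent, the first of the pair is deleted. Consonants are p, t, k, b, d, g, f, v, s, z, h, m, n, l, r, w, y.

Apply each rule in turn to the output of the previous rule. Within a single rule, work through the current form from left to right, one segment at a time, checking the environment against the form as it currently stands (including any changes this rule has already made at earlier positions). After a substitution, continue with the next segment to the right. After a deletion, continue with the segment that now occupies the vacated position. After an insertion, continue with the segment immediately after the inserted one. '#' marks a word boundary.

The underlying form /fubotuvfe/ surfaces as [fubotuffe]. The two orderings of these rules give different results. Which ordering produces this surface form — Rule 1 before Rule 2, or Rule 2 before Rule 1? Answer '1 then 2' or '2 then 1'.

Order 1 then 2:
  1 Regressive Voicing Assimilation: [fubotuvfe] → [fubotuffe]
  2 Degemination: [fubotuffe] → [fubotufe]
  result: [fubotufe]
Order 2 then 1:
  2 Degemination: no change — [fubotuvfe]
  1 Regressive Voicing Assimilation: [fubotuvfe] → [fubotuffe]
  result: [fubotuffe]

2 then 1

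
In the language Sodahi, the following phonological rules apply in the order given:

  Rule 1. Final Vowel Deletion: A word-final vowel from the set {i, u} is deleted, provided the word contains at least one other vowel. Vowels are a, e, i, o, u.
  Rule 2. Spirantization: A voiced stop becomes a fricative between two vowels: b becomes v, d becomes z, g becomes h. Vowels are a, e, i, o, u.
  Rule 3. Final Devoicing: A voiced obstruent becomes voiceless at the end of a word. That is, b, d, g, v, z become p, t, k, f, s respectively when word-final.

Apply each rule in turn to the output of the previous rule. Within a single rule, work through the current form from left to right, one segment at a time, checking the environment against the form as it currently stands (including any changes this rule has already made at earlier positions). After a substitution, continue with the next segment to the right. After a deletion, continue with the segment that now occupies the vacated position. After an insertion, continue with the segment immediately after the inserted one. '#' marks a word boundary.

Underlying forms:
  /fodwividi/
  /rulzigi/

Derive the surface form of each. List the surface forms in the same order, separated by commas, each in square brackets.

/fodwividi/:
  Rule 1 Final Vowel Deletion: [fodwividi] → [fodwivid]
  Rule 2 Spirantization: no change — [fodwivid]
  Rule 3 Final Devoicing: [fodwivid] → [fodwivit]
/rulzigi/:
  Rule 1 Final Vowel Deletion: [rulzigi] → [rulzig]
  Rule 2 Spirantization: no change — [rulzig]
  Rule 3 Final Devoicing: [rulzig] → [rulzik]

[fodwivit], [rulzik]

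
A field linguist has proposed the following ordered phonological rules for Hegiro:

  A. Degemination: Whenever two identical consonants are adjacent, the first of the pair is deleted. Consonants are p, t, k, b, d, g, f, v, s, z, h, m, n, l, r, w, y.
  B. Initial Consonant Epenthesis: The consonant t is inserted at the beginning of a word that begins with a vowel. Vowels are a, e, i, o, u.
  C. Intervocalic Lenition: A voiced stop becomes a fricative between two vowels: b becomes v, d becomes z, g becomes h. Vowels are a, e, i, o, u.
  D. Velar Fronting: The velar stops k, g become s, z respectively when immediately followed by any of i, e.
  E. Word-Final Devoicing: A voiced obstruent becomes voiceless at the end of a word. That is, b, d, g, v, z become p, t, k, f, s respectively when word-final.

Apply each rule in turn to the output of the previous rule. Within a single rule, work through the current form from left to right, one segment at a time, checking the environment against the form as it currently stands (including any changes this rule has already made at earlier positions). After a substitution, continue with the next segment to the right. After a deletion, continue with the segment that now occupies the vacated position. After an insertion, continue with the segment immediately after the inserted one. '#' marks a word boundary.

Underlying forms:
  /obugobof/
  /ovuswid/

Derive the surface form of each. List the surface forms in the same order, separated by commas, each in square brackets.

/obugobof/:
  A Degemination: no change — [obugobof]
  B Initial Consonant Epenthesis: [obugobof] → [tobugobof]
  C Intervocalic Lenition: [tobugobof] → [tovuhovof]
  D Velar Fronting: no change — [tovuhovof]
  E Word-Final Devoicing: no change — [tovuhovof]
/ovuswid/:
  A Degemination: no change — [ovuswid]
  B Initial Consonant Epenthesis: [ovuswid] → [tovuswid]
  C Intervocalic Lenition: no change — [tovuswid]
  D Velar Fronting: no change — [tovuswid]
  E Word-Final Devoicing: [tovuswid] → [tovuswit]

[tovuhovof], [tovuswit]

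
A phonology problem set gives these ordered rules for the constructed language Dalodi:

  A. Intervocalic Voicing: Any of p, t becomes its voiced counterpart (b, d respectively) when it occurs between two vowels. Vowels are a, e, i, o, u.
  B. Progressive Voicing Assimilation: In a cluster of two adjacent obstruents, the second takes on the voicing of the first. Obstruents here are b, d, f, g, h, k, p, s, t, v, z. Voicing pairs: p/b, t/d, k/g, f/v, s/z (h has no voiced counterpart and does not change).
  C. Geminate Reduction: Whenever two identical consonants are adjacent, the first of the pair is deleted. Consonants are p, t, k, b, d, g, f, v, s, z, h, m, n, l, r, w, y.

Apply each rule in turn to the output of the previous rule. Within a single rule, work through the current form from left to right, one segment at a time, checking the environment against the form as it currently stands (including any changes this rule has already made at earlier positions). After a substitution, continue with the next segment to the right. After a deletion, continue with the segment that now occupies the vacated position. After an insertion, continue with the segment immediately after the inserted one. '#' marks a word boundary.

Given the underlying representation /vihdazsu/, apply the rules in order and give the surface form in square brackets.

[vihtazu]

A Intervocalic Voicing: no change — [vihdazsu]
B Progressive Voicing Assimilation: [vihdazsu] → [vihtazzu]
C Geminate Reduction: [vihtazzu] → [vihtazu]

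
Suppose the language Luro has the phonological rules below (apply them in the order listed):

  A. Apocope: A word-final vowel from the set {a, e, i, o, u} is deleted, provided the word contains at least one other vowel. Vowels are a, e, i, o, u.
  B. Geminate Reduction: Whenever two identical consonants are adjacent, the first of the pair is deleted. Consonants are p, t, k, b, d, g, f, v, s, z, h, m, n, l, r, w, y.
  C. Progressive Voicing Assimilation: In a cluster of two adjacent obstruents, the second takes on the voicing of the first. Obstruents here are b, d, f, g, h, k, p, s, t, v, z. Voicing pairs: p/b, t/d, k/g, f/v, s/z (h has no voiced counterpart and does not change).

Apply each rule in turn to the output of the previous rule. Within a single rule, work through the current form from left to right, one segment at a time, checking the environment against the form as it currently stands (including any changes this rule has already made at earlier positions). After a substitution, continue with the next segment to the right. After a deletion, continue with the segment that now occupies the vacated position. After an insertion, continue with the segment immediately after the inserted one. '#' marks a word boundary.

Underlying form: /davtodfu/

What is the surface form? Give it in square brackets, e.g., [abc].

A Apocope: [davtodfu] → [davtodf]
B Geminate Reduction: no change — [davtodf]
C Progressive Voicing Assimilation: [davtodf] → [davdodv]

[davdodv]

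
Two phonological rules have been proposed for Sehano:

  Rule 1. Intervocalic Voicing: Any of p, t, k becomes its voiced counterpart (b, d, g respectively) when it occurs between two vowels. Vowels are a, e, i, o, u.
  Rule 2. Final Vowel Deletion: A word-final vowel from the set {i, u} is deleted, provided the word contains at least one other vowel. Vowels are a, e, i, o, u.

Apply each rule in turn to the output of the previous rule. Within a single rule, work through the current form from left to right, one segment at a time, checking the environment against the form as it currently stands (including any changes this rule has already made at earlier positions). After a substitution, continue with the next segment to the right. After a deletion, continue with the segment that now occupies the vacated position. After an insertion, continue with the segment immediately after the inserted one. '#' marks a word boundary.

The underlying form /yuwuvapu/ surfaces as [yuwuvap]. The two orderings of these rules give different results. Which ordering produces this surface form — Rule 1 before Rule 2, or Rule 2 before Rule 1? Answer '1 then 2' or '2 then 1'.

Order 1 then 2:
  1 Intervocalic Voicing: [yuwuvapu] → [yuwuvabu]
  2 Final Vowel Deletion: [yuwuvabu] → [yuwuvab]
  result: [yuwuvab]
Order 2 then 1:
  2 Final Vowel Deletion: [yuwuvapu] → [yuwuvap]
  1 Intervocalic Voicing: no change — [yuwuvap]
  result: [yuwuvap]

2 then 1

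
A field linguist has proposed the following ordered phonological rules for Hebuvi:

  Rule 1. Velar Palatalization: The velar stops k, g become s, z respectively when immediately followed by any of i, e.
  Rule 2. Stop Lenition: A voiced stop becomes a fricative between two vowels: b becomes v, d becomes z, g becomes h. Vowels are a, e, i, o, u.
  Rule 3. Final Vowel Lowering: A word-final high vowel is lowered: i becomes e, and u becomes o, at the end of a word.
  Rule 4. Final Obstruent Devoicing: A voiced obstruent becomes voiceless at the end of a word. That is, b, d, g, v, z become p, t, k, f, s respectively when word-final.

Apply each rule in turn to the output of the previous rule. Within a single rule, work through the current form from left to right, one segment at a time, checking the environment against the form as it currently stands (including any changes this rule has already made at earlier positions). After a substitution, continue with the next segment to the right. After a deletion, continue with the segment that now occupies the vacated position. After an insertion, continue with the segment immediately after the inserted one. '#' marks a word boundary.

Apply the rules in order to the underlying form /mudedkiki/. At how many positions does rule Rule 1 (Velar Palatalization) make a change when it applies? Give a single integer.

Rule 1 Velar Palatalization: [mudedkiki] → [mudedsisi]
Rule 2 Stop Lenition: [mudedsisi] → [muzedsisi]
Rule 3 Final Vowel Lowering: [muzedsisi] → [muzedsise]
Rule 4 Final Obstruent Devoicing: no change — [muzedsise]
Rule Rule 1 changed 2 position(s).

2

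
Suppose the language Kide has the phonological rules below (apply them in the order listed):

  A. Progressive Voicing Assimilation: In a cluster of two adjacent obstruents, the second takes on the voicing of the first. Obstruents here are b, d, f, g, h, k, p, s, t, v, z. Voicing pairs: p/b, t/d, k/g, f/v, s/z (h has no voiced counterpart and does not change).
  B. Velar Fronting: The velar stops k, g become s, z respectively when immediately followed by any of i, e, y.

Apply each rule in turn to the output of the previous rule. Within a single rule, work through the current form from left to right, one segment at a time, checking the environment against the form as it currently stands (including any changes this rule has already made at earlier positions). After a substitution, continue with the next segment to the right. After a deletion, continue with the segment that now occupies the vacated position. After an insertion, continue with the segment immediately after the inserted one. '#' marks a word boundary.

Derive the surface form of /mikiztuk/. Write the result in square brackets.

A Progressive Voicing Assimilation: [mikiztuk] → [mikizduk]
B Velar Fronting: [mikizduk] → [misizduk]

[misizduk]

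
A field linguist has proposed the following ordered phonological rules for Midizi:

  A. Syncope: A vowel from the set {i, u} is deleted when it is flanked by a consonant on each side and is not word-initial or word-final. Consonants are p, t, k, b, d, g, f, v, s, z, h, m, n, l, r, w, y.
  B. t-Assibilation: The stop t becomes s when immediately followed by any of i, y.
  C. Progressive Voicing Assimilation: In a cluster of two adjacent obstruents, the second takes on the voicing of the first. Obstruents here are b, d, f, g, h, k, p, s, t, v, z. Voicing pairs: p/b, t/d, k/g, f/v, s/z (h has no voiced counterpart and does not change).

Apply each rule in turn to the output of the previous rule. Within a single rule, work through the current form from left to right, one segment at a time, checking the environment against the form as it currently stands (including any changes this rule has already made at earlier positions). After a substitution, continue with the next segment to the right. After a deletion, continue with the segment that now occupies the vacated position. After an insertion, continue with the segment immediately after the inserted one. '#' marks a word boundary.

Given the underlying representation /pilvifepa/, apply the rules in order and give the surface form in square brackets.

[plvvepa]

A Syncope: [pilvifepa] → [plvfepa]
B t-Assibilation: no change — [plvfepa]
C Progressive Voicing Assimilation: [plvfepa] → [plvvepa]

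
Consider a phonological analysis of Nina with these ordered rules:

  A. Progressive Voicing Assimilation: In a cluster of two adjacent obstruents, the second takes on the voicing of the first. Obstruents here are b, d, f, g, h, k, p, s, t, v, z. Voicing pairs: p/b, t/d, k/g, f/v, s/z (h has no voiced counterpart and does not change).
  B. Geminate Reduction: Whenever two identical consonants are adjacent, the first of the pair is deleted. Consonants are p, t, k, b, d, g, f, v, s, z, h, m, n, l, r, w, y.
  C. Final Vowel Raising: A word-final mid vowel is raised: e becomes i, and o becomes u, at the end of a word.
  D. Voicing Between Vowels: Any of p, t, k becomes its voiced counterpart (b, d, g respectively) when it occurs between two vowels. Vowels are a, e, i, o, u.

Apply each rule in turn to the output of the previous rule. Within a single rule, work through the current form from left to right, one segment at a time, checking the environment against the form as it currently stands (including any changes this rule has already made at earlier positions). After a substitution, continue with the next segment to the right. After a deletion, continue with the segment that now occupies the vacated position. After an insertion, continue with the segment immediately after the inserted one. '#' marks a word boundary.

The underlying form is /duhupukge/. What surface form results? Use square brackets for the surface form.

A Progressive Voicing Assimilation: [duhupukge] → [duhupukke]
B Geminate Reduction: [duhupukke] → [duhupuke]
C Final Vowel Raising: [duhupuke] → [duhupuki]
D Voicing Between Vowels: [duhupuki] → [duhubugi]

[duhubugi]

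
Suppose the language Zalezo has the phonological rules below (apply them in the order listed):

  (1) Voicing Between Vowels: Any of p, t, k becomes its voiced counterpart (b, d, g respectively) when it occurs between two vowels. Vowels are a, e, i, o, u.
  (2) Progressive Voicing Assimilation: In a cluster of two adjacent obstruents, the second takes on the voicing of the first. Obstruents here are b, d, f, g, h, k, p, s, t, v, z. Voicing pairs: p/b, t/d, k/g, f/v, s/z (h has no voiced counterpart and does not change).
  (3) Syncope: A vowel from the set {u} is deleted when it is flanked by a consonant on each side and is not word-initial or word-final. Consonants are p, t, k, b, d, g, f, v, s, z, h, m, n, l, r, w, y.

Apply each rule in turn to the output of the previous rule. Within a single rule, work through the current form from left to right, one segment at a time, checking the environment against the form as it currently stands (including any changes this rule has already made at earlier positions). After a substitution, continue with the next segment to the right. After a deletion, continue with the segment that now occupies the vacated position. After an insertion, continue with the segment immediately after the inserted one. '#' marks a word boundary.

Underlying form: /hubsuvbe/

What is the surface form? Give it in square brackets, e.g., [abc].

[hbzvbe]

(1) Voicing Between Vowels: no change — [hubsuvbe]
(2) Progressive Voicing Assimilation: [hubsuvbe] → [hubzuvbe]
(3) Syncope: [hubzuvbe] → [hbzvbe]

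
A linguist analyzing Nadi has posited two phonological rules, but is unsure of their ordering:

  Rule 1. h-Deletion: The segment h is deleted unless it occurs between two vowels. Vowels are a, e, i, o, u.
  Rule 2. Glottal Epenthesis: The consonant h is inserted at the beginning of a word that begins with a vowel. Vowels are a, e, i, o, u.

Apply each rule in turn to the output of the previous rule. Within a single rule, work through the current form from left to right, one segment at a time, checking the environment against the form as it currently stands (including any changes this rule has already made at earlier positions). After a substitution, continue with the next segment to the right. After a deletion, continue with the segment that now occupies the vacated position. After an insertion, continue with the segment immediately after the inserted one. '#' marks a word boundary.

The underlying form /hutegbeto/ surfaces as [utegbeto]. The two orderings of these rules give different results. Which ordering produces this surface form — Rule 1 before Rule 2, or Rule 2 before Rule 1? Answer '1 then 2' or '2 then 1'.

Order 1 then 2:
  1 h-Deletion: [hutegbeto] → [utegbeto]
  2 Glottal Epenthesis: [utegbeto] → [hutegbeto]
  result: [hutegbeto]
Order 2 then 1:
  2 Glottal Epenthesis: no change — [hutegbeto]
  1 h-Deletion: [hutegbeto] → [utegbeto]
  result: [utegbeto]

2 then 1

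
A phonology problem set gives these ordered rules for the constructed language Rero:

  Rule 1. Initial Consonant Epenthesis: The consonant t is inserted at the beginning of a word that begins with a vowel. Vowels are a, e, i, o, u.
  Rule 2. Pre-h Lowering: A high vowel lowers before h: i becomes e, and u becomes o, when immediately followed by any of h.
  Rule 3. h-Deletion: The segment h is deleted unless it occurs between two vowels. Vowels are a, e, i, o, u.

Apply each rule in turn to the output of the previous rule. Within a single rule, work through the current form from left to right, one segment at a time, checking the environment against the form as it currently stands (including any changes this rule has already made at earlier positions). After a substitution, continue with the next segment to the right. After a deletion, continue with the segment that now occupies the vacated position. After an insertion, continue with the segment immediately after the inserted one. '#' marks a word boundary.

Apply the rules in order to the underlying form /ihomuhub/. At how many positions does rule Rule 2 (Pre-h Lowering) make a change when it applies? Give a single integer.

Rule 1 Initial Consonant Epenthesis: [ihomuhub] → [tihomuhub]
Rule 2 Pre-h Lowering: [tihomuhub] → [tehomohub]
Rule 3 h-Deletion: no change — [tehomohub]
Rule Rule 2 changed 2 position(s).

2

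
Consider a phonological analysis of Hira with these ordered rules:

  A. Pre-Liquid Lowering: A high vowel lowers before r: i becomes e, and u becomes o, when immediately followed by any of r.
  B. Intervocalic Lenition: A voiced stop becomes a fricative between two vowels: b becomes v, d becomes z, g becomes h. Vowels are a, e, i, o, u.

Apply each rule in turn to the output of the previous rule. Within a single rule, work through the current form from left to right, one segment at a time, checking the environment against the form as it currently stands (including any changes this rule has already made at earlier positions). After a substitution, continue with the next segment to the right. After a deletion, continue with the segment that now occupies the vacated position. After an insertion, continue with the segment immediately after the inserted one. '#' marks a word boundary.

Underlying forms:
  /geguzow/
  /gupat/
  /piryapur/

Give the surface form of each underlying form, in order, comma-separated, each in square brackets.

[gehuzow], [gupat], [peryapor]

/geguzow/:
  A Pre-Liquid Lowering: no change — [geguzow]
  B Intervocalic Lenition: [geguzow] → [gehuzow]
/gupat/:
  A Pre-Liquid Lowering: no change — [gupat]
  B Intervocalic Lenition: no change — [gupat]
/piryapur/:
  A Pre-Liquid Lowering: [piryapur] → [peryapor]
  B Intervocalic Lenition: no change — [peryapor]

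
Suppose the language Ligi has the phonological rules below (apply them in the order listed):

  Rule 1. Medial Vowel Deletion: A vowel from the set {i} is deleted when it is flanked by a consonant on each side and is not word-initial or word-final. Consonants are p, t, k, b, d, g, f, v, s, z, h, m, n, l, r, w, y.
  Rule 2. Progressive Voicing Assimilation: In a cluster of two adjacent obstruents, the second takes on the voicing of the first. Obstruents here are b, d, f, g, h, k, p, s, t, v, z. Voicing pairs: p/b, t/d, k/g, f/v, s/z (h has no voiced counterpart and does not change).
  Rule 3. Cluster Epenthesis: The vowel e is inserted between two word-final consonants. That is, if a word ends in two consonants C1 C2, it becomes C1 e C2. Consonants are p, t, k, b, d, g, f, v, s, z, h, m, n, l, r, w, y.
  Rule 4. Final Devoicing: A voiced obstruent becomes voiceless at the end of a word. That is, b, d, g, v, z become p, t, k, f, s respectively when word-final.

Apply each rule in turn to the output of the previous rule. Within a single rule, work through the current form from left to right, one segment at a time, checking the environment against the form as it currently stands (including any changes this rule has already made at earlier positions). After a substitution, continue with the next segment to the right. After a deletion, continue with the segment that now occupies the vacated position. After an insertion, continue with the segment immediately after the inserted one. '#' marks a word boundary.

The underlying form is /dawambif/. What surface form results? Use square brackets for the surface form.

[dawambef]

Rule 1 Medial Vowel Deletion: [dawambif] → [dawambf]
Rule 2 Progressive Voicing Assimilation: [dawambf] → [dawambv]
Rule 3 Cluster Epenthesis: [dawambv] → [dawambev]
Rule 4 Final Devoicing: [dawambev] → [dawambef]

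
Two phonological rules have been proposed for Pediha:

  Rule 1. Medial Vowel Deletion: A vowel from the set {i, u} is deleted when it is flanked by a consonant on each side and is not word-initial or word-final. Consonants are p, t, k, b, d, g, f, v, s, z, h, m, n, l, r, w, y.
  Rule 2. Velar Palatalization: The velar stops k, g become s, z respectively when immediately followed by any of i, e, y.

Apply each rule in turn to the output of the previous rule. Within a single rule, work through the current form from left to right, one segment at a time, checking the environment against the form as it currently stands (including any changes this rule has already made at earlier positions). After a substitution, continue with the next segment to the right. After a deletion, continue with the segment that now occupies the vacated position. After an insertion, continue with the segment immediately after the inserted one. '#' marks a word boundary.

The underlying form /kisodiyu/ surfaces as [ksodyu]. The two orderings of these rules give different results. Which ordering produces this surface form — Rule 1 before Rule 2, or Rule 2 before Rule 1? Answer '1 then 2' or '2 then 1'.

1 then 2

Order 1 then 2:
  1 Medial Vowel Deletion: [kisodiyu] → [ksodyu]
  2 Velar Palatalization: no change — [ksodyu]
  result: [ksodyu]
Order 2 then 1:
  2 Velar Palatalization: [kisodiyu] → [sisodiyu]
  1 Medial Vowel Deletion: [sisodiyu] → [ssodyu]
  result: [ssodyu]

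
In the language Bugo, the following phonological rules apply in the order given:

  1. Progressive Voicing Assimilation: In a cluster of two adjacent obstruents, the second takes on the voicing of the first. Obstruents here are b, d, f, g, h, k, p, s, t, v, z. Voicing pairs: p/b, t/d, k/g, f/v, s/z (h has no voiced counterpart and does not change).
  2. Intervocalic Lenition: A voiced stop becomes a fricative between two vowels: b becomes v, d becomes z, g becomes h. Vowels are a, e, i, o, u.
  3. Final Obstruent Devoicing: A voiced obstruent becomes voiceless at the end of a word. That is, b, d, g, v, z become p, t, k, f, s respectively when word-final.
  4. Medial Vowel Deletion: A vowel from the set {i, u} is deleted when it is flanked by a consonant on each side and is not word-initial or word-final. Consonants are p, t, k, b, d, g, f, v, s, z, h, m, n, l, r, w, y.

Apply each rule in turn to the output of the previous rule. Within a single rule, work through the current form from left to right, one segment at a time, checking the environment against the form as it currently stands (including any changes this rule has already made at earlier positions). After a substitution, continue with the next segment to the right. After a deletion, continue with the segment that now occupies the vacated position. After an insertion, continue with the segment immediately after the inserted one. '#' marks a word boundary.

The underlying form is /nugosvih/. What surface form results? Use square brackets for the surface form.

[nhosfh]

1 Progressive Voicing Assimilation: [nugosvih] → [nugosfih]
2 Intervocalic Lenition: [nugosfih] → [nuhosfih]
3 Final Obstruent Devoicing: no change — [nuhosfih]
4 Medial Vowel Deletion: [nuhosfih] → [nhosfh]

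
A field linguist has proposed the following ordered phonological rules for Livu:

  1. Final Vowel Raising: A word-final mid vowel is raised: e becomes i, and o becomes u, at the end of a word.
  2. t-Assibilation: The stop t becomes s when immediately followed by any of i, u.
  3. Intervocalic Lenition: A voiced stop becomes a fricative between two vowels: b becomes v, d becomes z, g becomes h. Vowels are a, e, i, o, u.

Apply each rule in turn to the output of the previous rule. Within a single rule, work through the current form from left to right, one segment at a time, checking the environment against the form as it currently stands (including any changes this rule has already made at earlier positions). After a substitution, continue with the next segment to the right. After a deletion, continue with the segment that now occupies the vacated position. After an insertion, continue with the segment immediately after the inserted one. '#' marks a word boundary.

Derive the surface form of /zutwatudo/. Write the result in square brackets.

1 Final Vowel Raising: [zutwatudo] → [zutwatudu]
2 t-Assibilation: [zutwatudu] → [zutwasudu]
3 Intervocalic Lenition: [zutwasudu] → [zutwasuzu]

[zutwasuzu]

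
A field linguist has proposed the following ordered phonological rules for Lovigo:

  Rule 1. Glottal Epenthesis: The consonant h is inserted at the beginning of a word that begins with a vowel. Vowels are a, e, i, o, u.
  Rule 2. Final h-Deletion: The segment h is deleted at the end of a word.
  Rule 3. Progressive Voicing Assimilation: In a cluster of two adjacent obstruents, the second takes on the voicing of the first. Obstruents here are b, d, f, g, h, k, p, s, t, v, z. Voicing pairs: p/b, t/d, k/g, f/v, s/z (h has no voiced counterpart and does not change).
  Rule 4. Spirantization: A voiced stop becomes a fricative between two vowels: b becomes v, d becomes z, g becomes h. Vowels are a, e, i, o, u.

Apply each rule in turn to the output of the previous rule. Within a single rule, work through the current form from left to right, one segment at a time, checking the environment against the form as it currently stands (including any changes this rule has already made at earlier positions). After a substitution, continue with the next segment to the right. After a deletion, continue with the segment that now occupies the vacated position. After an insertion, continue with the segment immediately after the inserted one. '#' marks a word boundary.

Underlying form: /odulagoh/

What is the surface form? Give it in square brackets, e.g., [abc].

[hozulaho]

Rule 1 Glottal Epenthesis: [odulagoh] → [hodulagoh]
Rule 2 Final h-Deletion: [hodulagoh] → [hodulago]
Rule 3 Progressive Voicing Assimilation: no change — [hodulago]
Rule 4 Spirantization: [hodulago] → [hozulaho]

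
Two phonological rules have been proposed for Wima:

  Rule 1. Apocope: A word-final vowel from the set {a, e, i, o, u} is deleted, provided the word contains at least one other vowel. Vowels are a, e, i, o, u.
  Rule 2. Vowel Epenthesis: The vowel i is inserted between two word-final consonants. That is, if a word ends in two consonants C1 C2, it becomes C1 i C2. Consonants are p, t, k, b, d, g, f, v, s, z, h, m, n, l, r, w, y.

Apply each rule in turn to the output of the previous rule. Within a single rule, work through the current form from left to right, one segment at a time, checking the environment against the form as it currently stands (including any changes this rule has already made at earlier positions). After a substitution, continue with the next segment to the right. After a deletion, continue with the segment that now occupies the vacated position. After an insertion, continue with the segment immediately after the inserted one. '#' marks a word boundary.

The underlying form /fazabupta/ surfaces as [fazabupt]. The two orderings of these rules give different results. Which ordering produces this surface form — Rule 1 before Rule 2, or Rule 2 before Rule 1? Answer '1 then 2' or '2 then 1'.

Order 1 then 2:
  1 Apocope: [fazabupta] → [fazabupt]
  2 Vowel Epenthesis: [fazabupt] → [fazabupit]
  result: [fazabupit]
Order 2 then 1:
  2 Vowel Epenthesis: no change — [fazabupta]
  1 Apocope: [fazabupta] → [fazabupt]
  result: [fazabupt]

2 then 1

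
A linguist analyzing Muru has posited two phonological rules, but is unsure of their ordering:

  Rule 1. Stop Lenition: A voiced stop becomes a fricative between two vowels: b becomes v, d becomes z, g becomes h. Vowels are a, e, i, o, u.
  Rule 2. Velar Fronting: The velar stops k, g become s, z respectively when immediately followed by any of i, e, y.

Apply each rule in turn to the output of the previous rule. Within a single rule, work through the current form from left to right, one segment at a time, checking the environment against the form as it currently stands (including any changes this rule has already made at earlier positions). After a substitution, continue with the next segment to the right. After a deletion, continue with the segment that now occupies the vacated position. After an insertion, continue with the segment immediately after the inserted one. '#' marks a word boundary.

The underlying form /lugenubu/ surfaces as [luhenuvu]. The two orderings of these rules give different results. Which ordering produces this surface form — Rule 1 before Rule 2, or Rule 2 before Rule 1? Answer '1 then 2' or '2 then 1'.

Order 1 then 2:
  1 Stop Lenition: [lugenubu] → [luhenuvu]
  2 Velar Fronting: no change — [luhenuvu]
  result: [luhenuvu]
Order 2 then 1:
  2 Velar Fronting: [lugenubu] → [luzenubu]
  1 Stop Lenition: [luzenubu] → [luzenuvu]
  result: [luzenuvu]

1 then 2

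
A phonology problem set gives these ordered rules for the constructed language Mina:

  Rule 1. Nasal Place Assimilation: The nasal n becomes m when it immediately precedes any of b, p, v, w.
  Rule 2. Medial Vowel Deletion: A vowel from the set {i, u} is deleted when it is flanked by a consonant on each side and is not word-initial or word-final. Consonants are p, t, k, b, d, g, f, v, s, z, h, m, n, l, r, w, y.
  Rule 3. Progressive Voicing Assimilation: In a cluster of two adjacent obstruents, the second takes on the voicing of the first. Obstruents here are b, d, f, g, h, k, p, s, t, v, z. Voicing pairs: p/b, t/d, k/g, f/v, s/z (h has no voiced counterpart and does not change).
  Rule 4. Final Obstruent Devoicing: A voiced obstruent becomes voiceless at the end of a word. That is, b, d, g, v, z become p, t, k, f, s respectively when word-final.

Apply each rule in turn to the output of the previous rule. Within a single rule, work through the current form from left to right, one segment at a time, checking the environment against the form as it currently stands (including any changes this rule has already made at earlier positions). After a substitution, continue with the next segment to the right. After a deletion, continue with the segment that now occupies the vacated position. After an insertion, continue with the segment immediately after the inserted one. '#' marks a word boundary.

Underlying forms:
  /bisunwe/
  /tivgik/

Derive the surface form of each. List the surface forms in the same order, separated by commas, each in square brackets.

[bzmwe], [tfkk]

/bisunwe/:
  Rule 1 Nasal Place Assimilation: [bisunwe] → [bisumwe]
  Rule 2 Medial Vowel Deletion: [bisumwe] → [bsmwe]
  Rule 3 Progressive Voicing Assimilation: [bsmwe] → [bzmwe]
  Rule 4 Final Obstruent Devoicing: no change — [bzmwe]
/tivgik/:
  Rule 1 Nasal Place Assimilation: no change — [tivgik]
  Rule 2 Medial Vowel Deletion: [tivgik] → [tvgk]
  Rule 3 Progressive Voicing Assimilation: [tvgk] → [tfkk]
  Rule 4 Final Obstruent Devoicing: no change — [tfkk]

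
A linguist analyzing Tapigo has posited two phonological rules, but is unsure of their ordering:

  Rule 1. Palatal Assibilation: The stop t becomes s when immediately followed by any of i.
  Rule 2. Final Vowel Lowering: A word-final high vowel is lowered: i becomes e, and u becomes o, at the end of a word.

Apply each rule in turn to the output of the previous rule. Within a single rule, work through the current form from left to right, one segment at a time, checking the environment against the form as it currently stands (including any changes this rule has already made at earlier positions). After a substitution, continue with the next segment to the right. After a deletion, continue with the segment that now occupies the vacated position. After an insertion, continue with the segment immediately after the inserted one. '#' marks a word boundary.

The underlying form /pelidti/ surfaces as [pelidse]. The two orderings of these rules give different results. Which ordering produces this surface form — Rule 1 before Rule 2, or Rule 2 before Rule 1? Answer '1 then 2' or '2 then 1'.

1 then 2

Order 1 then 2:
  1 Palatal Assibilation: [pelidti] → [pelidsi]
  2 Final Vowel Lowering: [pelidsi] → [pelidse]
  result: [pelidse]
Order 2 then 1:
  2 Final Vowel Lowering: [pelidti] → [pelidte]
  1 Palatal Assibilation: no change — [pelidte]
  result: [pelidte]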